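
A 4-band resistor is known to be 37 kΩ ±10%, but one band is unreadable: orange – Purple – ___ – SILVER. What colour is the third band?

37000 Ω = 37 × 10^3.
The third band is the multiplier, 10^3, which is orange.

orange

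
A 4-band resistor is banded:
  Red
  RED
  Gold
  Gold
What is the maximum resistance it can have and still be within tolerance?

2.31 Ω

Red → 2 (first significant figure)
Red → 2 (second significant figure)
Gold → ×0.1 multiplier
Gold → ±5% tolerance
22 × 0.1 = 2.2 Ω
Maximum = 2.2 × (1 + 5/100) = 2.31 Ω.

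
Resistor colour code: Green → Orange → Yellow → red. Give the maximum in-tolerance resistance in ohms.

Green → 5 (first significant figure)
Orange → 3 (second significant figure)
Yellow → ×10^4 multiplier
Red → ±2% tolerance
53 × 10000 = 530000 Ω
Maximum = 530000 × (1 + 2/100) = 540600 Ω.

540600 Ω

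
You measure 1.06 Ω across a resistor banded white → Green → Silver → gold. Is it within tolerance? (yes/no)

no

White → 9 (first significant figure)
Green → 5 (second significant figure)
Silver → ×0.01 multiplier
Gold → ±5% tolerance
95 × 0.01 = 0.95 Ω
Allowed range: 0.9025 Ω to 0.9975 Ω.
1.06 Ω lies outside that range.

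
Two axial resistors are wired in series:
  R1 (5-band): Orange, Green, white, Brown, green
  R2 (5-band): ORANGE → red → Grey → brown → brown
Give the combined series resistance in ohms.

R1: orange, green, white → 359; brown ×10 → 3590 Ω.
R2: orange, red, grey → 328; brown ×10 → 3280 Ω.
Series: 3590 + 3280 = 6870 Ω.

6870 Ω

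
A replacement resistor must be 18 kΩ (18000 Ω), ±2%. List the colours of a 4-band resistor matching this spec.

18000 Ω = 18 × 10^3.
1 → brown
8 → grey
Multiplier 10^3 → orange.
±2% tolerance → red.

brown, grey, orange, red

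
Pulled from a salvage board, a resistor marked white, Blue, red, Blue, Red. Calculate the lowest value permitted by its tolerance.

White → 9 (first significant figure)
Blue → 6 (second significant figure)
Red → 2 (third significant figure)
Blue → ×10^6 multiplier
Red → ±2% tolerance
962 × 1000000 = 962000000 Ω
Lowest = 962000000 × (1 − 2/100) = 942760000 Ω.

942760000 Ω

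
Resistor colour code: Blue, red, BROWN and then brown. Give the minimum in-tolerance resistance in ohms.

Blue → 6 (first significant figure)
Red → 2 (second significant figure)
Brown → ×10 multiplier
Brown → ±1% tolerance
62 × 10 = 620 Ω
Minimum = 620 × (1 − 1/100) = 613.8 Ω.

613.8 Ω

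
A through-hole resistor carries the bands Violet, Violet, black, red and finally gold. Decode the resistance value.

Violet → 7 (first significant figure)
Violet → 7 (second significant figure)
Black → 0 (third significant figure)
Red → ×10^2 multiplier
770 × 100 = 77000 Ω

77000 Ω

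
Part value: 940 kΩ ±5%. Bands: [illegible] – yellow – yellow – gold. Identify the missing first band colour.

white

940000 Ω = 94 × 10^4.
The first band gives digit 9 of the significand, and 9 is white.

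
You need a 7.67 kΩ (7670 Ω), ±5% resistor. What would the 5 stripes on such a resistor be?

7670 Ω = 767 × 10^1.
7 → violet
6 → blue
7 → violet
Multiplier 10^1 → brown.
±5% tolerance → gold.

violet, blue, violet, brown, gold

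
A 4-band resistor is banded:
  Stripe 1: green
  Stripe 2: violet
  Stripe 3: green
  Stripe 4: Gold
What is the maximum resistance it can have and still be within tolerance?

Green → 5 (first significant figure)
Violet → 7 (second significant figure)
Green → ×10^5 multiplier
Gold → ±5% tolerance
57 × 100000 = 5700000 Ω
Maximum = 5700000 × (1 + 5/100) = 5985000 Ω.

5985000 Ω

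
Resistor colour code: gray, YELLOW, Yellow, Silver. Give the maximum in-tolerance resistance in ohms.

Grey → 8 (first significant figure)
Yellow → 4 (second significant figure)
Yellow → ×10^4 multiplier
Silver → ±10% tolerance
84 × 10000 = 840000 Ω
Maximum = 840000 × (1 + 10/100) = 924000 Ω.

924000 Ω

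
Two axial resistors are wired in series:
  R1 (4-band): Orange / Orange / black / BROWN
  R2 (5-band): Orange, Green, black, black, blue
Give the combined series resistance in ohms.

R1: orange, orange → 33; black ×1 → 33 Ω.
R2: orange, green, black → 350; black ×1 → 350 Ω.
Series: 33 + 350 = 383 Ω.

383 Ω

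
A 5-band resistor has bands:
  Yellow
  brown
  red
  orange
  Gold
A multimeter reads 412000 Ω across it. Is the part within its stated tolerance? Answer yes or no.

Yellow → 4 (first significant figure)
Brown → 1 (second significant figure)
Red → 2 (third significant figure)
Orange → ×10^3 multiplier
Gold → ±5% tolerance
412 × 1000 = 412000 Ω
Allowed range: 391400 Ω to 432600 Ω.
412000 Ω lies inside that range.

yes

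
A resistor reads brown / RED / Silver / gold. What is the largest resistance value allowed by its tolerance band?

0.126 Ω

Brown → 1 (first significant figure)
Red → 2 (second significant figure)
Silver → ×0.01 multiplier
Gold → ±5% tolerance
12 × 0.01 = 0.12 Ω
Largest = 0.12 × (1 + 5/100) = 0.126 Ω.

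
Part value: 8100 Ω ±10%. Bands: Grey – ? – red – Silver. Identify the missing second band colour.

brown

8100 Ω = 81 × 10^2.
The second band gives digit 1 of the significand, and 1 is brown.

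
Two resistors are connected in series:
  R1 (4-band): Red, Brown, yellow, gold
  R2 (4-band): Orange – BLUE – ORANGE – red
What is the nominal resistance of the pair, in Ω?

R1: red, brown → 21; yellow ×10^4 → 210000 Ω.
R2: orange, blue → 36; orange ×10^3 → 36000 Ω.
Series: 210000 + 36000 = 246000 Ω.

246000 Ω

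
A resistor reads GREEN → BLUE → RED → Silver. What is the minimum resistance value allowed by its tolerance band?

Green → 5 (first significant figure)
Blue → 6 (second significant figure)
Red → ×10^2 multiplier
Silver → ±10% tolerance
56 × 100 = 5600 Ω
Minimum = 5600 × (1 − 10/100) = 5040 Ω.

5040 Ω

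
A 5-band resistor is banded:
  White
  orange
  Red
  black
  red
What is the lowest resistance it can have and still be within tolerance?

913.36 Ω

White → 9 (first significant figure)
Orange → 3 (second significant figure)
Red → 2 (third significant figure)
Black → ×1 multiplier
Red → ±2% tolerance
932 × 1 = 932 Ω
Lowest = 932 × (1 − 2/100) = 913.36 Ω.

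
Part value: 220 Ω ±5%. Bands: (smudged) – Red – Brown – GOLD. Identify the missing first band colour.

220 Ω = 22 × 10^1.
The first band gives digit 2 of the significand, and 2 is red.

red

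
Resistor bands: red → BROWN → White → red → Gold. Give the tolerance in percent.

±5%

The last band, gold, is the tolerance band.
Gold corresponds to ±5%.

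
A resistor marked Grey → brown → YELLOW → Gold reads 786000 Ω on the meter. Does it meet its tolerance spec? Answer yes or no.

yes

Grey → 8 (first significant figure)
Brown → 1 (second significant figure)
Yellow → ×10^4 multiplier
Gold → ±5% tolerance
81 × 10000 = 810000 Ω
Allowed range: 769500 Ω to 850500 Ω.
786000 Ω lies inside that range.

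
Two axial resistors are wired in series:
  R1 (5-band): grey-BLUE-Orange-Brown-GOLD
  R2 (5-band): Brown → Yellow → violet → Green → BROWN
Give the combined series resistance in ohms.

14708630 Ω

R1: grey, blue, orange → 863; brown ×10 → 8630 Ω.
R2: brown, yellow, violet → 147; green ×10^5 → 14700000 Ω.
Series: 8630 + 14700000 = 14708630 Ω.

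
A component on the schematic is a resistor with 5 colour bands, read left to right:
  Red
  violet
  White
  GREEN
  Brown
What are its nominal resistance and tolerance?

27900000 Ω ±1%

Red → 2 (first significant figure)
Violet → 7 (second significant figure)
White → 9 (third significant figure)
Green → ×10^5 multiplier
Brown → ±1% tolerance
279 × 100000 = 27900000 Ω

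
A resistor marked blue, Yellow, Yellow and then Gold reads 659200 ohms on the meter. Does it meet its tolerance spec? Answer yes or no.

Blue → 6 (first significant figure)
Yellow → 4 (second significant figure)
Yellow → ×10^4 multiplier
Gold → ±5% tolerance
64 × 10000 = 640000 Ω
Allowed range: 608000 Ω to 672000 Ω.
659200 ohms lies inside that range.

yes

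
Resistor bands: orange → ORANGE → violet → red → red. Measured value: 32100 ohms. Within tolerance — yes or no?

no

Orange → 3 (first significant figure)
Orange → 3 (second significant figure)
Violet → 7 (third significant figure)
Red → ×10^2 multiplier
Red → ±2% tolerance
337 × 100 = 33700 Ω
Allowed range: 33026 Ω to 34374 Ω.
32100 ohms lies outside that range.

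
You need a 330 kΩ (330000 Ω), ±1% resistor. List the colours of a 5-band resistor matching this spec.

orange, orange, black, orange, brown

330000 Ω = 330 × 10^3.
3 → orange
3 → orange
0 → black
Multiplier 10^3 → orange.
±1% tolerance → brown.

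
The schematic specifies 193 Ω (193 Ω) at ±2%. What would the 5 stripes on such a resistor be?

193 Ω = 193 × 10^0.
1 → brown
9 → white
3 → orange
Multiplier 10^0 → black.
±2% tolerance → red.

brown, white, orange, black, red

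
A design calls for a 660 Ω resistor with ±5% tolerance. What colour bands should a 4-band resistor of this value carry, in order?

660 Ω = 66 × 10^1.
6 → blue
6 → blue
Multiplier 10^1 → brown.
±5% tolerance → gold.

blue, blue, brown, gold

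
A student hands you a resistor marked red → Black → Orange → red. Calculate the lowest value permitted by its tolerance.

19600 Ω

Red → 2 (first significant figure)
Black → 0 (second significant figure)
Orange → ×10^3 multiplier
Red → ±2% tolerance
20 × 1000 = 20000 Ω
Lowest = 20000 × (1 − 2/100) = 19600 Ω.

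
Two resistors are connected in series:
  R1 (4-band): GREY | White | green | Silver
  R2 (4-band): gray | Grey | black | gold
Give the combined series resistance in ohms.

R1: grey, white → 89; green ×10^5 → 8900000 Ω.
R2: grey, grey → 88; black ×1 → 88 Ω.
Series: 8900000 + 88 = 8900088 Ω.

8900088 Ω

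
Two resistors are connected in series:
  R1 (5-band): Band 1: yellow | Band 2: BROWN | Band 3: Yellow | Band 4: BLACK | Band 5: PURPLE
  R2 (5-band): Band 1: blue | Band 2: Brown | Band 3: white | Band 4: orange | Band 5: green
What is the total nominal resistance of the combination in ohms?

R1: yellow, brown, yellow → 414; black ×1 → 414 Ω.
R2: blue, brown, white → 619; orange ×10^3 → 619000 Ω.
Series: 414 + 619000 = 619414 Ω.

619414 Ω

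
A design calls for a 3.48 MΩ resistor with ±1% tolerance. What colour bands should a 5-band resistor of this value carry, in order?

3480000 Ω = 348 × 10^4.
3 → orange
4 → yellow
8 → grey
Multiplier 10^4 → yellow.
±1% tolerance → brown.

orange, yellow, grey, yellow, brown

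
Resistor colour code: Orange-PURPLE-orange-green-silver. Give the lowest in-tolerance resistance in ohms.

Orange → 3 (first significant figure)
Violet → 7 (second significant figure)
Orange → 3 (third significant figure)
Green → ×10^5 multiplier
Silver → ±10% tolerance
373 × 100000 = 37300000 Ω
Lowest = 37300000 × (1 − 10/100) = 33570000 Ω.

33570000 Ω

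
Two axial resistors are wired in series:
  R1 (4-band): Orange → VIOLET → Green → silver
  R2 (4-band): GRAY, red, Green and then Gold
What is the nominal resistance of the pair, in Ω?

R1: orange, violet → 37; green ×10^5 → 3700000 Ω.
R2: grey, red → 82; green ×10^5 → 8200000 Ω.
Series: 3700000 + 8200000 = 11900000 Ω.

11900000 Ω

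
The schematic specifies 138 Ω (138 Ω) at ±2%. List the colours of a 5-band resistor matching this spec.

brown, orange, grey, black, red

138 Ω = 138 × 10^0.
1 → brown
3 → orange
8 → grey
Multiplier 10^0 → black.
±2% tolerance → red.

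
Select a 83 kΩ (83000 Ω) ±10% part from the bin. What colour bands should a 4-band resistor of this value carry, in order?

83000 Ω = 83 × 10^3.
8 → grey
3 → orange
Multiplier 10^3 → orange.
±10% tolerance → silver.

grey, orange, orange, silver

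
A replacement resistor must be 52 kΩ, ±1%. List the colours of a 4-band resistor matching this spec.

green, red, orange, brown

52000 Ω = 52 × 10^3.
5 → green
2 → red
Multiplier 10^3 → orange.
±1% tolerance → brown.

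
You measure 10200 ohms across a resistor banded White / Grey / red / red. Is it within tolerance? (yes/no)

no

White → 9 (first significant figure)
Grey → 8 (second significant figure)
Red → ×10^2 multiplier
Red → ±2% tolerance
98 × 100 = 9800 Ω
Allowed range: 9604 Ω to 9996 Ω.
10200 ohms lies outside that range.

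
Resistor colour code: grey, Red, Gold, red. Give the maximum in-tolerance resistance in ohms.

Grey → 8 (first significant figure)
Red → 2 (second significant figure)
Gold → ×0.1 multiplier
Red → ±2% tolerance
82 × 0.1 = 8.2 Ω
Maximum = 8.2 × (1 + 2/100) = 8.364 Ω.

8.364 Ω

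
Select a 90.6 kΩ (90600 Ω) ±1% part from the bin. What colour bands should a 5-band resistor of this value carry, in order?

90600 Ω = 906 × 10^2.
9 → white
0 → black
6 → blue
Multiplier 10^2 → red.
±1% tolerance → brown.

white, black, blue, red, brown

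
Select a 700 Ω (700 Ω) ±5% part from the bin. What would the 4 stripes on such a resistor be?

violet, black, brown, gold

700 Ω = 70 × 10^1.
7 → violet
0 → black
Multiplier 10^1 → brown.
±5% tolerance → gold.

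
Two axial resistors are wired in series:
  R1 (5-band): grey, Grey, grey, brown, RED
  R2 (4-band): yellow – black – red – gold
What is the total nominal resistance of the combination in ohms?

R1: grey, grey, grey → 888; brown ×10 → 8880 Ω.
R2: yellow, black → 40; red ×10^2 → 4000 Ω.
Series: 8880 + 4000 = 12880 Ω.

12880 Ω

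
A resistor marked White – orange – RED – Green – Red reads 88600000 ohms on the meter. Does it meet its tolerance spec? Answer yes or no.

White → 9 (first significant figure)
Orange → 3 (second significant figure)
Red → 2 (third significant figure)
Green → ×10^5 multiplier
Red → ±2% tolerance
932 × 100000 = 93200000 Ω
Allowed range: 91336000 Ω to 95064000 Ω.
88600000 ohms lies outside that range.

no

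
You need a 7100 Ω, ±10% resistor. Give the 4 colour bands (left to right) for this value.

violet, brown, red, silver

7100 Ω = 71 × 10^2.
7 → violet
1 → brown
Multiplier 10^2 → red.
±10% tolerance → silver.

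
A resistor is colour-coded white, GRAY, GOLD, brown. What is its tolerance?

±1%

The last band, brown, is the tolerance band.
Brown corresponds to ±1%.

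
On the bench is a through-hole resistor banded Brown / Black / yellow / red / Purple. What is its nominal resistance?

Brown → 1 (first significant figure)
Black → 0 (second significant figure)
Yellow → 4 (third significant figure)
Red → ×10^2 multiplier
104 × 100 = 10400 Ω

10400 Ω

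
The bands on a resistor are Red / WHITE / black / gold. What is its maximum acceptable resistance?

Red → 2 (first significant figure)
White → 9 (second significant figure)
Black → ×1 multiplier
Gold → ±5% tolerance
29 × 1 = 29 Ω
Maximum = 29 × (1 + 5/100) = 30.45 Ω.

30.45 Ω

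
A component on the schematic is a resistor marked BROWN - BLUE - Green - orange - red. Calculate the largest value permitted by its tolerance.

168300 Ω

Brown → 1 (first significant figure)
Blue → 6 (second significant figure)
Green → 5 (third significant figure)
Orange → ×10^3 multiplier
Red → ±2% tolerance
165 × 1000 = 165000 Ω
Largest = 165000 × (1 + 2/100) = 168300 Ω.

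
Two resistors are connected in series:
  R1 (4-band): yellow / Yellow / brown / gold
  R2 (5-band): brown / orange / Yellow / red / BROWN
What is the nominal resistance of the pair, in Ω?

R1: yellow, yellow → 44; brown ×10 → 440 Ω.
R2: brown, orange, yellow → 134; red ×10^2 → 13400 Ω.
Series: 440 + 13400 = 13840 Ω.

13840 Ω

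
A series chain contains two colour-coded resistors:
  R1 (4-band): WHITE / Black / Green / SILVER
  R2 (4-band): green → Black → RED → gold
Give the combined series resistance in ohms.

R1: white, black → 90; green ×10^5 → 9000000 Ω.
R2: green, black → 50; red ×10^2 → 5000 Ω.
Series: 9000000 + 5000 = 9005000 Ω.

9005000 Ω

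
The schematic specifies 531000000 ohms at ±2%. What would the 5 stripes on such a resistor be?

green, orange, brown, blue, red

531000000 Ω = 531 × 10^6.
5 → green
3 → orange
1 → brown
Multiplier 10^6 → blue.
±2% tolerance → red.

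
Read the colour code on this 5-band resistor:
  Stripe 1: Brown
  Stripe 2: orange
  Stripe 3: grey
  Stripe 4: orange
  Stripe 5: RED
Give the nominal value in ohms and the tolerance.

Brown → 1 (first significant figure)
Orange → 3 (second significant figure)
Grey → 8 (third significant figure)
Orange → ×10^3 multiplier
Red → ±2% tolerance
138 × 1000 = 138000 Ω

138000 Ω ±2%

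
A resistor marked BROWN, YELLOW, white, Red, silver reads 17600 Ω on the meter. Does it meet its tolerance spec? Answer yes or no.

Brown → 1 (first significant figure)
Yellow → 4 (second significant figure)
White → 9 (third significant figure)
Red → ×10^2 multiplier
Silver → ±10% tolerance
149 × 100 = 14900 Ω
Allowed range: 13410 Ω to 16390 Ω.
17600 Ω lies outside that range.

no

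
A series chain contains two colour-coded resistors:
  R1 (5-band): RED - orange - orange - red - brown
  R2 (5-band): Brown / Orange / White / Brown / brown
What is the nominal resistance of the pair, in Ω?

R1: red, orange, orange → 233; red ×10^2 → 23300 Ω.
R2: brown, orange, white → 139; brown ×10 → 1390 Ω.
Series: 23300 + 1390 = 24690 Ω.

24690 Ω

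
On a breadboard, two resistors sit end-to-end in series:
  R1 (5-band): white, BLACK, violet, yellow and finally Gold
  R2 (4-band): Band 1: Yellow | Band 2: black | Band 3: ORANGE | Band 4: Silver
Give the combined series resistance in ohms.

R1: white, black, violet → 907; yellow ×10^4 → 9070000 Ω.
R2: yellow, black → 40; orange ×10^3 → 40000 Ω.
Series: 9070000 + 40000 = 9110000 Ω.

9110000 Ω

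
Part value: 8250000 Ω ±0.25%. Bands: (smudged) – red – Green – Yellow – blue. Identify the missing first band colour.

grey

8250000 Ω = 825 × 10^4.
The first band gives digit 8 of the significand, and 8 is grey.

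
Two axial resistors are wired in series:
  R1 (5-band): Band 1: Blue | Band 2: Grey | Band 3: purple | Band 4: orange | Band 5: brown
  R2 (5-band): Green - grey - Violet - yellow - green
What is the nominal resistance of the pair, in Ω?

6557000 Ω

R1: blue, grey, violet → 687; orange ×10^3 → 687000 Ω.
R2: green, grey, violet → 587; yellow ×10^4 → 5870000 Ω.
Series: 687000 + 5870000 = 6557000 Ω.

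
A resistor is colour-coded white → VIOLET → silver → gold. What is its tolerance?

The last band, gold, is the tolerance band.
Gold corresponds to ±5%.

±5%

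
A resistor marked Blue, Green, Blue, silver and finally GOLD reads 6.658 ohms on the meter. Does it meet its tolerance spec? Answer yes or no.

yes

Blue → 6 (first significant figure)
Green → 5 (second significant figure)
Blue → 6 (third significant figure)
Silver → ×0.01 multiplier
Gold → ±5% tolerance
656 × 0.01 = 6.56 Ω
Allowed range: 6.232 Ω to 6.888 Ω.
6.658 ohms lies inside that range.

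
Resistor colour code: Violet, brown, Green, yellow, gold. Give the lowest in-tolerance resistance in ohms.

Violet → 7 (first significant figure)
Brown → 1 (second significant figure)
Green → 5 (third significant figure)
Yellow → ×10^4 multiplier
Gold → ±5% tolerance
715 × 10000 = 7150000 Ω
Lowest = 7150000 × (1 − 5/100) = 6792500 Ω.

6792500 Ω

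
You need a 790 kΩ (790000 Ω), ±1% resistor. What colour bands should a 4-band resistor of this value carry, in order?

violet, white, yellow, brown

790000 Ω = 79 × 10^4.
7 → violet
9 → white
Multiplier 10^4 → yellow.
±1% tolerance → brown.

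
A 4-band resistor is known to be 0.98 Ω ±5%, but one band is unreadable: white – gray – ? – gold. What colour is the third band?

0.98 Ω = 98 × 10^-2.
The third band is the multiplier, 10^-2, which is silver.

silver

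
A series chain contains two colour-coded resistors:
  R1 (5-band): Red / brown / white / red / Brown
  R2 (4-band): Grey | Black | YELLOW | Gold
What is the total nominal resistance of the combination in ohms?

821900 Ω

R1: red, brown, white → 219; red ×10^2 → 21900 Ω.
R2: grey, black → 80; yellow ×10^4 → 800000 Ω.
Series: 21900 + 800000 = 821900 Ω.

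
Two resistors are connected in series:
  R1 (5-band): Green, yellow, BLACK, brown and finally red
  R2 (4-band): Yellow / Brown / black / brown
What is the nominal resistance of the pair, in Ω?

R1: green, yellow, black → 540; brown ×10 → 5400 Ω.
R2: yellow, brown → 41; black ×1 → 41 Ω.
Series: 5400 + 41 = 5441 Ω.

5441 Ω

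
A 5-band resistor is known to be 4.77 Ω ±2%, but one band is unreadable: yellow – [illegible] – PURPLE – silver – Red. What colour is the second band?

violet

4.77 Ω = 477 × 10^-2.
The second band gives digit 7 of the significand, and 7 is violet.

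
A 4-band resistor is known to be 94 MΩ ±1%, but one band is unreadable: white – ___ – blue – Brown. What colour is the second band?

94000000 Ω = 94 × 10^6.
The second band gives digit 4 of the significand, and 4 is yellow.

yellow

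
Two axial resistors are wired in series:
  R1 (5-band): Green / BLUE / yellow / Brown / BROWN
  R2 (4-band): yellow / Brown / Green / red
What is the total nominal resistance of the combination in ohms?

4105640 Ω

R1: green, blue, yellow → 564; brown ×10 → 5640 Ω.
R2: yellow, brown → 41; green ×10^5 → 4100000 Ω.
Series: 5640 + 4100000 = 4105640 Ω.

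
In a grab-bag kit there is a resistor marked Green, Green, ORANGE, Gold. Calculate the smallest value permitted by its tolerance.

Green → 5 (first significant figure)
Green → 5 (second significant figure)
Orange → ×10^3 multiplier
Gold → ±5% tolerance
55 × 1000 = 55000 Ω
Smallest = 55000 × (1 − 5/100) = 52250 Ω.

52250 Ω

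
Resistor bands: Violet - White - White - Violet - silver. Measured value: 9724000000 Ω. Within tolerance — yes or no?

no

Violet → 7 (first significant figure)
White → 9 (second significant figure)
White → 9 (third significant figure)
Violet → ×10^7 multiplier
Silver → ±10% tolerance
799 × 10000000 = 7990000000 Ω
Allowed range: 7191000000 Ω to 8789000000 Ω.
9724000000 Ω lies outside that range.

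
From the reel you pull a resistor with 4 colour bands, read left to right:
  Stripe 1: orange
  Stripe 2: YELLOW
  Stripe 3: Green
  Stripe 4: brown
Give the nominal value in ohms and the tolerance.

Orange → 3 (first significant figure)
Yellow → 4 (second significant figure)
Green → ×10^5 multiplier
Brown → ±1% tolerance
34 × 100000 = 3400000 Ω

3400000 Ω ±1%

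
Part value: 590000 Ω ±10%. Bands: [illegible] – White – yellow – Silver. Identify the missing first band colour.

590000 Ω = 59 × 10^4.
The first band gives digit 5 of the significand, and 5 is green.

green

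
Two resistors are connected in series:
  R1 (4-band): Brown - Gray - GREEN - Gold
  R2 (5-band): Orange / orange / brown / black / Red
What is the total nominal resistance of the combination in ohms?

1800331 Ω

R1: brown, grey → 18; green ×10^5 → 1800000 Ω.
R2: orange, orange, brown → 331; black ×1 → 331 Ω.
Series: 1800000 + 331 = 1800331 Ω.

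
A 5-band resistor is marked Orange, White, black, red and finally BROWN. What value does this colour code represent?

Orange → 3 (first significant figure)
White → 9 (second significant figure)
Black → 0 (third significant figure)
Red → ×10^2 multiplier
390 × 100 = 39000 Ω

39000 Ω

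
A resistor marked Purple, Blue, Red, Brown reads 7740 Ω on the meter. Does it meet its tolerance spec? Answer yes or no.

Violet → 7 (first significant figure)
Blue → 6 (second significant figure)
Red → ×10^2 multiplier
Brown → ±1% tolerance
76 × 100 = 7600 Ω
Allowed range: 7524 Ω to 7676 Ω.
7740 Ω lies outside that range.

no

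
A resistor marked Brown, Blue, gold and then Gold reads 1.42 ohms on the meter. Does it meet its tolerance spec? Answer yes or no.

Brown → 1 (first significant figure)
Blue → 6 (second significant figure)
Gold → ×0.1 multiplier
Gold → ±5% tolerance
16 × 0.1 = 1.6 Ω
Allowed range: 1.52 Ω to 1.68 Ω.
1.42 ohms lies outside that range.

no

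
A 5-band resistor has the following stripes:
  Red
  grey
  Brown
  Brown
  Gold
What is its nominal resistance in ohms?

Red → 2 (first significant figure)
Grey → 8 (second significant figure)
Brown → 1 (third significant figure)
Brown → ×10 multiplier
281 × 10 = 2810 Ω

2810 Ω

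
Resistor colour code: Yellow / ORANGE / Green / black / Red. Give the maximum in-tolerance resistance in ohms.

Yellow → 4 (first significant figure)
Orange → 3 (second significant figure)
Green → 5 (third significant figure)
Black → ×1 multiplier
Red → ±2% tolerance
435 × 1 = 435 Ω
Maximum = 435 × (1 + 2/100) = 443.7 Ω.

443.7 Ω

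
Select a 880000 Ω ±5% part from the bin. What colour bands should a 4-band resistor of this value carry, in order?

grey, grey, yellow, gold

880000 Ω = 88 × 10^4.
8 → grey
8 → grey
Multiplier 10^4 → yellow.
±5% tolerance → gold.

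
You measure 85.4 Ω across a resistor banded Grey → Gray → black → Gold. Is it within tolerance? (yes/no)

yes

Grey → 8 (first significant figure)
Grey → 8 (second significant figure)
Black → ×1 multiplier
Gold → ±5% tolerance
88 × 1 = 88 Ω
Allowed range: 83.6 Ω to 92.4 Ω.
85.4 Ω lies inside that range.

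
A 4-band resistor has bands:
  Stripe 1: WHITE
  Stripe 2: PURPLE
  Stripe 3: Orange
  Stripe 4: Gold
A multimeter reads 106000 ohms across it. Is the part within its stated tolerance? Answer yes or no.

White → 9 (first significant figure)
Violet → 7 (second significant figure)
Orange → ×10^3 multiplier
Gold → ±5% tolerance
97 × 1000 = 97000 Ω
Allowed range: 92150 Ω to 101850 Ω.
106000 ohms lies outside that range.

no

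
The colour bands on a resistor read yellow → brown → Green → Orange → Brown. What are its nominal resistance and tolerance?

Yellow → 4 (first significant figure)
Brown → 1 (second significant figure)
Green → 5 (third significant figure)
Orange → ×10^3 multiplier
Brown → ±1% tolerance
415 × 1000 = 415000 Ω

415000 Ω ±1%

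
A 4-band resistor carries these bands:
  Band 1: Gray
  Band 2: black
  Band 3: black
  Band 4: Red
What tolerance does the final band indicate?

±2%

The last band, red, is the tolerance band.
Red corresponds to ±2%.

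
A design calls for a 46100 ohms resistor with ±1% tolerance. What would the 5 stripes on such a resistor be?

yellow, blue, brown, red, brown

46100 Ω = 461 × 10^2.
4 → yellow
6 → blue
1 → brown
Multiplier 10^2 → red.
±1% tolerance → brown.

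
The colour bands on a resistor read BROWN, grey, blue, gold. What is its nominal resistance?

18000000 Ω

Brown → 1 (first significant figure)
Grey → 8 (second significant figure)
Blue → ×10^6 multiplier
18 × 1000000 = 18000000 Ω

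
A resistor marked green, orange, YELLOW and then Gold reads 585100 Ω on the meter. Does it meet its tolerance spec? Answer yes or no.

Green → 5 (first significant figure)
Orange → 3 (second significant figure)
Yellow → ×10^4 multiplier
Gold → ±5% tolerance
53 × 10000 = 530000 Ω
Allowed range: 503500 Ω to 556500 Ω.
585100 Ω lies outside that range.

no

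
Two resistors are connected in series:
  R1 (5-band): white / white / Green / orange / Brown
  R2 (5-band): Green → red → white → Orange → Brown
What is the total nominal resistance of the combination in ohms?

R1: white, white, green → 995; orange ×10^3 → 995000 Ω.
R2: green, red, white → 529; orange ×10^3 → 529000 Ω.
Series: 995000 + 529000 = 1524000 Ω.

1524000 Ω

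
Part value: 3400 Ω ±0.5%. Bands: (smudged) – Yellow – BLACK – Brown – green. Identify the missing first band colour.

orange

3400 Ω = 340 × 10^1.
The first band gives digit 3 of the significand, and 3 is orange.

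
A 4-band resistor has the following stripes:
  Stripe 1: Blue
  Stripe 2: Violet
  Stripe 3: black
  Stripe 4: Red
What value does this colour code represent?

Blue → 6 (first significant figure)
Violet → 7 (second significant figure)
Black → ×1 multiplier
67 × 1 = 67 Ω

67 Ω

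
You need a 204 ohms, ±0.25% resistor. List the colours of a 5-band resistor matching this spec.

red, black, yellow, black, blue

204 Ω = 204 × 10^0.
2 → red
0 → black
4 → yellow
Multiplier 10^0 → black.
±0.25% tolerance → blue.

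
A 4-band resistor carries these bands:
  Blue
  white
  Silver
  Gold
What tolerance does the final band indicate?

The last band, gold, is the tolerance band.
Gold corresponds to ±5%.

±5%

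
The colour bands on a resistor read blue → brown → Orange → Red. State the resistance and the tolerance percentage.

61000 Ω ±2%

Blue → 6 (first significant figure)
Brown → 1 (second significant figure)
Orange → ×10^3 multiplier
Red → ±2% tolerance
61 × 1000 = 61000 Ω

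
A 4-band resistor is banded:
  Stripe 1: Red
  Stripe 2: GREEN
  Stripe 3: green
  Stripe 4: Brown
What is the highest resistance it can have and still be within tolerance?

Red → 2 (first significant figure)
Green → 5 (second significant figure)
Green → ×10^5 multiplier
Brown → ±1% tolerance
25 × 100000 = 2500000 Ω
Highest = 2500000 × (1 + 1/100) = 2525000 Ω.

2525000 Ω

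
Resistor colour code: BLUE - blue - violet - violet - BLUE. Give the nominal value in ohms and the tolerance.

Blue → 6 (first significant figure)
Blue → 6 (second significant figure)
Violet → 7 (third significant figure)
Violet → ×10^7 multiplier
Blue → ±0.25% tolerance
667 × 10000000 = 6670000000 Ω

6670000000 Ω ±0.25%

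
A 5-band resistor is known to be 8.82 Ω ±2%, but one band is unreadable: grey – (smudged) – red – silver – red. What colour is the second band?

grey

8.82 Ω = 882 × 10^-2.
The second band gives digit 8 of the significand, and 8 is grey.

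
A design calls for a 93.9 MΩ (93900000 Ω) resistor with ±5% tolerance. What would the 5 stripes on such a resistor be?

93900000 Ω = 939 × 10^5.
9 → white
3 → orange
9 → white
Multiplier 10^5 → green.
±5% tolerance → gold.

white, orange, white, green, gold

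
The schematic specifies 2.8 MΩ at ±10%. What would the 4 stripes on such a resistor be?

2800000 Ω = 28 × 10^5.
2 → red
8 → grey
Multiplier 10^5 → green.
±10% tolerance → silver.

red, grey, green, silver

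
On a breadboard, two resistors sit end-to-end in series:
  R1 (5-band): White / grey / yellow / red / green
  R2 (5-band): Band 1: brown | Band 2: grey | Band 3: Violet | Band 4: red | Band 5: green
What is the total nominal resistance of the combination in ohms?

117100 Ω

R1: white, grey, yellow → 984; red ×10^2 → 98400 Ω.
R2: brown, grey, violet → 187; red ×10^2 → 18700 Ω.
Series: 98400 + 18700 = 117100 Ω.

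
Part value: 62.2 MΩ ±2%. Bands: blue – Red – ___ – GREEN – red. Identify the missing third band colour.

62200000 Ω = 622 × 10^5.
The third band gives digit 2 of the significand, and 2 is red.

red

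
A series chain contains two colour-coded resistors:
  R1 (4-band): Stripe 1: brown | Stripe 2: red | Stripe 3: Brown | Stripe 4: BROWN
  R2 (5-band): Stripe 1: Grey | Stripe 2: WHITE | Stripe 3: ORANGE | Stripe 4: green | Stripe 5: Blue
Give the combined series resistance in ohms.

89300120 Ω

R1: brown, red → 12; brown ×10 → 120 Ω.
R2: grey, white, orange → 893; green ×10^5 → 89300000 Ω.
Series: 120 + 89300000 = 89300120 Ω.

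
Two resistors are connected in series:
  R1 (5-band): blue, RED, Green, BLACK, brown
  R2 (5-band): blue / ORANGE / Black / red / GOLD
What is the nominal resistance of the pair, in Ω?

R1: blue, red, green → 625; black ×1 → 625 Ω.
R2: blue, orange, black → 630; red ×10^2 → 63000 Ω.
Series: 625 + 63000 = 63625 Ω.

63625 Ω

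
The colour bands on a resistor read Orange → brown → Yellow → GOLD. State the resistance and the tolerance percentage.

310000 Ω ±5%

Orange → 3 (first significant figure)
Brown → 1 (second significant figure)
Yellow → ×10^4 multiplier
Gold → ±5% tolerance
31 × 10000 = 310000 Ω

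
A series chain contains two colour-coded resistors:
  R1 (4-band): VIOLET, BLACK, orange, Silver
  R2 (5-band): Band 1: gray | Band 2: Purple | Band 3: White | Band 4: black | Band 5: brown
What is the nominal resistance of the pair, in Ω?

R1: violet, black → 70; orange ×10^3 → 70000 Ω.
R2: grey, violet, white → 879; black ×1 → 879 Ω.
Series: 70000 + 879 = 70879 Ω.

70879 Ω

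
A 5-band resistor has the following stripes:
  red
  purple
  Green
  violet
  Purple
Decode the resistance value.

Red → 2 (first significant figure)
Violet → 7 (second significant figure)
Green → 5 (third significant figure)
Violet → ×10^7 multiplier
275 × 10000000 = 2750000000 Ω

2750000000 Ω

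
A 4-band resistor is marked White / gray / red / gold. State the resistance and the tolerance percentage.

White → 9 (first significant figure)
Grey → 8 (second significant figure)
Red → ×10^2 multiplier
Gold → ±5% tolerance
98 × 100 = 9800 Ω

9800 Ω ±5%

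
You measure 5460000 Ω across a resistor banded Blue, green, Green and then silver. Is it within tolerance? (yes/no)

Blue → 6 (first significant figure)
Green → 5 (second significant figure)
Green → ×10^5 multiplier
Silver → ±10% tolerance
65 × 100000 = 6500000 Ω
Allowed range: 5850000 Ω to 7150000 Ω.
5460000 Ω lies outside that range.

no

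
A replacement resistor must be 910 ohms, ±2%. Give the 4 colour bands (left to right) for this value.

white, brown, brown, red

910 Ω = 91 × 10^1.
9 → white
1 → brown
Multiplier 10^1 → brown.
±2% tolerance → red.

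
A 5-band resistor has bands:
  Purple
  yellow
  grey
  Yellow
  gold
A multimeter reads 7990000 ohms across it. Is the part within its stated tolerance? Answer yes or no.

Violet → 7 (first significant figure)
Yellow → 4 (second significant figure)
Grey → 8 (third significant figure)
Yellow → ×10^4 multiplier
Gold → ±5% tolerance
748 × 10000 = 7480000 Ω
Allowed range: 7106000 Ω to 7854000 Ω.
7990000 ohms lies outside that range.

no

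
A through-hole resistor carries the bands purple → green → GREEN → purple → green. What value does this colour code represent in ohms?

7550000000 Ω

Violet → 7 (first significant figure)
Green → 5 (second significant figure)
Green → 5 (third significant figure)
Violet → ×10^7 multiplier
755 × 10000000 = 7550000000 Ω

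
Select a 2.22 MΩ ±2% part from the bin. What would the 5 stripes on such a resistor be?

red, red, red, yellow, red

2220000 Ω = 222 × 10^4.
2 → red
2 → red
2 → red
Multiplier 10^4 → yellow.
±2% tolerance → red.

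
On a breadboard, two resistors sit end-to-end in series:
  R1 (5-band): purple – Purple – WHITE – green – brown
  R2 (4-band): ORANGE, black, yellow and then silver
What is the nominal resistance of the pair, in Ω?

78200000 Ω

R1: violet, violet, white → 779; green ×10^5 → 77900000 Ω.
R2: orange, black → 30; yellow ×10^4 → 300000 Ω.
Series: 77900000 + 300000 = 78200000 Ω.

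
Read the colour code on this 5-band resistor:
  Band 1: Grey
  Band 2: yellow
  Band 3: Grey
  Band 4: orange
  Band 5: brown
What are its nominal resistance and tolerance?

Grey → 8 (first significant figure)
Yellow → 4 (second significant figure)
Grey → 8 (third significant figure)
Orange → ×10^3 multiplier
Brown → ±1% tolerance
848 × 1000 = 848000 Ω

848000 Ω ±1%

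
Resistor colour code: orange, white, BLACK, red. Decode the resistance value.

39 Ω

Orange → 3 (first significant figure)
White → 9 (second significant figure)
Black → ×1 multiplier
39 × 1 = 39 Ω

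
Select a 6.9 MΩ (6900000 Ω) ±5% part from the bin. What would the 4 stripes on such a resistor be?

6900000 Ω = 69 × 10^5.
6 → blue
9 → white
Multiplier 10^5 → green.
±5% tolerance → gold.

blue, white, green, gold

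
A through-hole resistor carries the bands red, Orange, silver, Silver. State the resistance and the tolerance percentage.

Red → 2 (first significant figure)
Orange → 3 (second significant figure)
Silver → ×0.01 multiplier
Silver → ±10% tolerance
23 × 0.01 = 0.23 Ω

0.23 Ω ±10%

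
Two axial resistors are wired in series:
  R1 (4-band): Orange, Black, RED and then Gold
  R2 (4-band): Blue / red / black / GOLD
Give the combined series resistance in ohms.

R1: orange, black → 30; red ×10^2 → 3000 Ω.
R2: blue, red → 62; black ×1 → 62 Ω.
Series: 3000 + 62 = 3062 Ω.

3062 Ω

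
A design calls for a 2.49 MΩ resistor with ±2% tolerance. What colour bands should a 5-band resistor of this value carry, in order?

red, yellow, white, yellow, red

2490000 Ω = 249 × 10^4.
2 → red
4 → yellow
9 → white
Multiplier 10^4 → yellow.
±2% tolerance → red.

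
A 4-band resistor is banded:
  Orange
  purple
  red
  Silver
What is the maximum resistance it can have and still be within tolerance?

4070 Ω

Orange → 3 (first significant figure)
Violet → 7 (second significant figure)
Red → ×10^2 multiplier
Silver → ±10% tolerance
37 × 100 = 3700 Ω
Maximum = 3700 × (1 + 10/100) = 4070 Ω.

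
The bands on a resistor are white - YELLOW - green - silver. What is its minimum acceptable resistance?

White → 9 (first significant figure)
Yellow → 4 (second significant figure)
Green → ×10^5 multiplier
Silver → ±10% tolerance
94 × 100000 = 9400000 Ω
Minimum = 9400000 × (1 − 10/100) = 8460000 Ω.

8460000 Ω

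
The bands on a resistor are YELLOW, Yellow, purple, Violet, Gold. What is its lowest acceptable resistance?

4246500000 Ω

Yellow → 4 (first significant figure)
Yellow → 4 (second significant figure)
Violet → 7 (third significant figure)
Violet → ×10^7 multiplier
Gold → ±5% tolerance
447 × 10000000 = 4470000000 Ω
Lowest = 4470000000 × (1 − 5/100) = 4246500000 Ω.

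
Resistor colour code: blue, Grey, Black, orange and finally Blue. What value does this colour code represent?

680000 Ω

Blue → 6 (first significant figure)
Grey → 8 (second significant figure)
Black → 0 (third significant figure)
Orange → ×10^3 multiplier
680 × 1000 = 680000 Ω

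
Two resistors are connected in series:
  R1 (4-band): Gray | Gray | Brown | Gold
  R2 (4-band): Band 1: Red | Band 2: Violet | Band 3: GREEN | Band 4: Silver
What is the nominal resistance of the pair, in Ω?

2700880 Ω

R1: grey, grey → 88; brown ×10 → 880 Ω.
R2: red, violet → 27; green ×10^5 → 2700000 Ω.
Series: 880 + 2700000 = 2700880 Ω.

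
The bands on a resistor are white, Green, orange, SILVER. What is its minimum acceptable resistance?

White → 9 (first significant figure)
Green → 5 (second significant figure)
Orange → ×10^3 multiplier
Silver → ±10% tolerance
95 × 1000 = 95000 Ω
Minimum = 95000 × (1 − 10/100) = 85500 Ω.

85500 Ω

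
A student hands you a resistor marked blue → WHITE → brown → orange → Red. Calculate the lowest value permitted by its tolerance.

677180 Ω

Blue → 6 (first significant figure)
White → 9 (second significant figure)
Brown → 1 (third significant figure)
Orange → ×10^3 multiplier
Red → ±2% tolerance
691 × 1000 = 691000 Ω
Lowest = 691000 × (1 − 2/100) = 677180 Ω.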